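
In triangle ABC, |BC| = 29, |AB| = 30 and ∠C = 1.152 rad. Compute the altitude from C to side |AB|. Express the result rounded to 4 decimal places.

h_C ≈ 22.8440

Law of sines: sin A = |BC|·sin C/|AB| ≈ 0.88313.
Since |AB| ≥ |BC|, only the acute value applies: ∠A ≈ 1.082 rad.
Then ∠B = π − ∠C − ∠A ≈ 0.907 rad.
Law of sines gives |CA| = |AB|·sin B/sin C ≈ 25.867.
Area = ½·|AB|·|BC|·sin B ≈ 342.66.
The altitude from C has length 2·area/|AB| ≈ 22.844.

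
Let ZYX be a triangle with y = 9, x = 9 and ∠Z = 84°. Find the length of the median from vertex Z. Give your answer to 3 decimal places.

6.688

By the law of cosines, z² = y² + x² − 2·y·x·cos Z = 145.07, so z ≈ 12.044.
Median from Z: ½√(2·y² + 2·x² − z²) ≈ 6.6883.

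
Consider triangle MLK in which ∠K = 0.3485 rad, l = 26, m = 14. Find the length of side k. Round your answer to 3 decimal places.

13.703

By the law of cosines, k² = m² + l² − 2·m·l·cos K = 187.76, so k ≈ 13.703.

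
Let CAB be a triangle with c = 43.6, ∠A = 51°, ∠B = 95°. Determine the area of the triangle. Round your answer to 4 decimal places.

The third angle is ∠C = 180° − ∠A − ∠B = 34.00°.
Law of sines: a = c·sin A/sin C ≈ 60.594.
Law of sines: b = c·sin B/sin C ≈ 77.673.
Area = ½·c·a·sin B ≈ 1315.9.

1315.9160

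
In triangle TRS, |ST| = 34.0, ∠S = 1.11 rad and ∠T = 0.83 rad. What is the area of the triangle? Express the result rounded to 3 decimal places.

The third angle is ∠R = π − ∠S − ∠T = 1.202 rad.
Law of sines: |RS| = |ST|·sin T/sin R ≈ 26.902.
Law of sines: |TR| = |ST|·sin S/sin R ≈ 32.654.
Area = ½·|ST|·|RS|·sin S ≈ 409.64.

409.641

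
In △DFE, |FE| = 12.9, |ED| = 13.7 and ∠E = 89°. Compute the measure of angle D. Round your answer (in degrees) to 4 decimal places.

∠D ≈ 43.7470°

By the law of cosines, |DF|² = |FE|² + |ED|² − 2·|FE|·|ED|·cos E = 347.93, so |DF| ≈ 18.653.
Law of cosines again: cos D = (|ED|² + |DF|² − |FE|²)/(2·|ED|·|DF|) ≈ 0.72240, so ∠D ≈ 43.75°.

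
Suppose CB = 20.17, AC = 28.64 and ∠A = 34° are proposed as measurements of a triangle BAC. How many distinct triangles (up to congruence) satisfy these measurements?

AC·sin A = 28.64·sin(34°) ≈ 16.02.
Since AC sin A < CB < AC (16.02 < 20.17 < 28.64), two triangles exist.

2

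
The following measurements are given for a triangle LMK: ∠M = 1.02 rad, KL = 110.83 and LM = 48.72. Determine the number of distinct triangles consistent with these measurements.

1

LM·sin M = 48.72·sin(1.02 rad) ≈ 41.51.
Since KL ≥ LM, exactly one triangle exists.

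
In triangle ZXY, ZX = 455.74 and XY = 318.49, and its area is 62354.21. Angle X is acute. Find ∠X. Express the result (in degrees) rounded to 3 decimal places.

From area = ½·ZX·XY·sin X, we get sin X = 2·area/(ZX·XY) ≈ 0.85918.
Taking the acute solution, ∠X ≈ 59.22°.

∠X ≈ 59.224°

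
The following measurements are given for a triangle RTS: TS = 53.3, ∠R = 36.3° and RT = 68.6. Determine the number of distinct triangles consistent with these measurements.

RT·sin R = 68.6·sin(36.3°) ≈ 40.61.
Since RT sin R < TS < RT (40.61 < 53.3 < 68.6), two triangles exist.

2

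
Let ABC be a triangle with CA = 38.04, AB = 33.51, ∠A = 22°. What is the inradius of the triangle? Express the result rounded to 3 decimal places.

By the law of cosines, BC² = CA² + AB² − 2·CA·AB·cos A = 206.16, so BC ≈ 14.358.
Area = ½·CA·AB·sin A ≈ 238.76.
Semiperimeter s = (14.358+38.04+33.51)/2 = 42.954.
Inradius = area/s = 238.76/42.954 ≈ 5.5585.

r ≈ 5.558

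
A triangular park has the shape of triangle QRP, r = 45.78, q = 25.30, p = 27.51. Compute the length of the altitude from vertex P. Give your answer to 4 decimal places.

Semiperimeter s = (25.3 + 45.78 + 27.51)/2 = 49.295.
Heron's formula: area = √(49.295·23.995·3.515·21.785) ≈ 300.96.
The altitude from P has length 2·area/p ≈ 21.88.

h_P ≈ 21.8798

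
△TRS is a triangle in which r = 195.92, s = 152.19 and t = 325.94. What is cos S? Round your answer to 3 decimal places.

cos S ≈ 0.951

By the law of cosines, cos S = (t² + r² − s²) / (2·t·r) ≈ 0.95101, so ∠S ≈ 18.01°.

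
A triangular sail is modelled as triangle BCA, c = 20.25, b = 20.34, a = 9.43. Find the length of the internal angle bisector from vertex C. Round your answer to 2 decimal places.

t_C ≈ 10.15

By the law of cosines, cos C = (a² + b² − c²) / (2·a·b) ≈ 0.24133, so ∠C ≈ 76.03°.
The bisector from C has length 2·a·b·cos(∠C/2)/(a+b) ≈ 10.152.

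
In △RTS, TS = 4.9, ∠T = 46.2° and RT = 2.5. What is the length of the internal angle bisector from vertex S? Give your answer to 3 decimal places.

By the law of cosines, SR² = RT² + TS² − 2·RT·TS·cos T = 13.302, so SR ≈ 3.6473.
Law of cosines again: cos S = (TS² + SR² − RT²)/(2·TS·SR) ≈ 0.86905, so ∠S ≈ 29.65°.
The bisector from S has length 2·TS·SR·cos(∠S/2)/(TS+SR) ≈ 4.0426.

4.043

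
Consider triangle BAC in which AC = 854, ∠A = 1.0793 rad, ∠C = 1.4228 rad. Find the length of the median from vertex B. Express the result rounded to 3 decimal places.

The third angle is ∠B = π − ∠A − ∠C = 0.6395 rad.
Law of sines: CB = AC·sin A/sin B ≈ 1261.6.
Law of sines: BA = AC·sin C/sin B ≈ 1415.4.
Median from B: ½√(2·CB² + 2·BA² − AC²) ≈ 1270.9.

1270.866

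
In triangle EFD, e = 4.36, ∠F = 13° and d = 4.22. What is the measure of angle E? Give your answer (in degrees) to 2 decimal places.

∠E ≈ 91.65°

By the law of cosines, f² = d² + e² − 2·d·e·cos F = 0.96274, so f ≈ 0.98119.
Law of cosines again: cos E = (f² + d² − e²)/(2·f·d) ≈ -0.02880, so ∠E ≈ 91.65°.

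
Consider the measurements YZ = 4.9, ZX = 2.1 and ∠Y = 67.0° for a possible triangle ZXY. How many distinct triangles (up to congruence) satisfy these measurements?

0

YZ·sin Y = 4.9·sin(67.0°) ≈ 4.51.
Since ZX = 2.1 < 4.51 = YZ sin Y, no triangle exists.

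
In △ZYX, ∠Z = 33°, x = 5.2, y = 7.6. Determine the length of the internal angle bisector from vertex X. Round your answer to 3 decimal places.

By the law of cosines, z² = y² + x² − 2·y·x·cos Z = 18.511, so z ≈ 4.3025.
Law of cosines again: cos X = (z² + y² − x²)/(2·z·y) ≈ 0.75280, so ∠X ≈ 41.17°.
The bisector from X has length 2·z·y·cos(∠X/2)/(z+y) ≈ 5.1437.

t_X ≈ 5.144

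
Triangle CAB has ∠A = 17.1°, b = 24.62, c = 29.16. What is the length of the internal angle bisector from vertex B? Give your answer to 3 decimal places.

12.533

By the law of cosines, a² = b² + c² − 2·b·c·cos A = 84.086, so a ≈ 9.1698.
Law of cosines again: cos B = (c² + a² − b²)/(2·c·a) ≈ 0.61379, so ∠B ≈ 52.14°.
The bisector from B has length 2·c·a·cos(∠B/2)/(c+a) ≈ 12.533.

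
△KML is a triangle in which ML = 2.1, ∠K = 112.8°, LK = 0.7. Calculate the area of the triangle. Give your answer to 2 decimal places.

0.56

Law of sines: sin M = LK·sin K/ML ≈ 0.30729.
Since ML ≥ LK, only the acute value applies: ∠M ≈ 17.90°.
Then ∠L = 180° − ∠K − ∠M ≈ 49.30°.
Law of sines gives KM = ML·sin L/sin K ≈ 1.7271.
Area = ½·ML·LK·sin L ≈ 0.55726.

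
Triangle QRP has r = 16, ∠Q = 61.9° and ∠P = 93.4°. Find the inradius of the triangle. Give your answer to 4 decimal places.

The third angle is ∠R = 180° − ∠P − ∠Q = 24.70°.
Law of sines: q = r·sin Q/sin R ≈ 33.776.
Law of sines: p = r·sin P/sin R ≈ 38.222.
Area = ½·r·q·sin P ≈ 269.74.
Semiperimeter s = (33.776+16+38.222)/2 = 43.999.
Inradius = area/s = 269.74/43.999 ≈ 6.1304.

6.1304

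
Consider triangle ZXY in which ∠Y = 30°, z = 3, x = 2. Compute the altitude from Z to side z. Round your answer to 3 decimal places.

1.000

By the law of cosines, y² = z² + x² − 2·z·x·cos Y = 2.6077, so y ≈ 1.6148.
Area = ½·z·x·sin Y ≈ 1.5.
The altitude from Z has length 2·area/z ≈ 1.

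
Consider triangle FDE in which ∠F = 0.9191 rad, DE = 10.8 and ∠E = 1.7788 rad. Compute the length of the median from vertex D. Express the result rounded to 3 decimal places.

11.754

The third angle is ∠D = π − ∠E − ∠F = 0.4437 rad.
Law of sines: EF = DE·sin D/sin F ≈ 5.8313.
Law of sines: FD = DE·sin E/sin F ≈ 13.291.
Median from D: ½√(2·FD² + 2·DE² − EF²) ≈ 11.754.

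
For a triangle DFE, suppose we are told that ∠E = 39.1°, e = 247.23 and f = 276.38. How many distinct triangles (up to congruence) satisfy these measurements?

2

f·sin E = 276.38·sin(39.1°) ≈ 174.3.
Since f sin E < e < f (174.3 < 247.23 < 276.38), two triangles exist.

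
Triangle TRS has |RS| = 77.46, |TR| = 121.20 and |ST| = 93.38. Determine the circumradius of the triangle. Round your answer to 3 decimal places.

60.600

By the law of cosines, cos T = (|ST|² + |TR|² − |RS|²) / (2·|ST|·|TR|) ≈ 0.76912, so ∠T ≈ 0.693 rad.
Circumradius = |RS|/(2 sin T) ≈ 60.6.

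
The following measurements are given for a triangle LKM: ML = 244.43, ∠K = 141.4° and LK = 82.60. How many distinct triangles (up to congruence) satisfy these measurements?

LK·sin K = 82.60·sin(141.4°) ≈ 51.53.
Since ∠K is not acute, a triangle exists only if ML > LK; here ML > LK, so there is exactly one triangle.

1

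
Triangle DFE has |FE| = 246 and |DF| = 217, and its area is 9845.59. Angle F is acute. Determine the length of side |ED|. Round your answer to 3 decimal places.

From area = ½·|DF|·|FE|·sin F, we get sin F = 2·area/(|DF|·|FE|) ≈ 0.36887.
Taking the acute solution, ∠F ≈ 21.65°.
Law of cosines then gives |ED| ≈ 91.488.

91.488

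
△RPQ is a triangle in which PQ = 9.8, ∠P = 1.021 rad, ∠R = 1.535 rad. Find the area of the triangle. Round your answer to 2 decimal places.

The third angle is ∠Q = π − ∠R − ∠P = 0.586 rad.
Law of sines: QR = PQ·sin P/sin R ≈ 8.3611.
Law of sines: RP = PQ·sin Q/sin R ≈ 5.4199.
Area = ½·PQ·QR·sin Q ≈ 22.644.

area ≈ 22.64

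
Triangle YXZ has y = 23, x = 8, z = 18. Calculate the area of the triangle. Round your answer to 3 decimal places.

Semiperimeter s = (23 + 8 + 18)/2 = 24.5.
Heron's formula: area = √(24.5·1.5·16.5·6.5) ≈ 62.781.

area ≈ 62.781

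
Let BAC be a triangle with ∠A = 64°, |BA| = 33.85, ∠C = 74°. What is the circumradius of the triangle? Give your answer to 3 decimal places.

The third angle is ∠B = 180° − ∠A − ∠C = 42.00°.
Law of sines: |AC| = |BA|·sin B/sin C ≈ 23.563.
Law of sines: |CB| = |BA|·sin A/sin C ≈ 31.65.
Circumradius = |BA|/(2 sin C) ≈ 17.607.

17.607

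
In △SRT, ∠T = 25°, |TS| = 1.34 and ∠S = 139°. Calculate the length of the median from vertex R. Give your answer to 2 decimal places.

2.60

The third angle is ∠R = 180° − ∠T − ∠S = 16.00°.
Law of sines: |RT| = |TS|·sin S/sin R ≈ 3.1894.
Law of sines: |SR| = |TS|·sin T/sin R ≈ 2.0545.
Median from R: ½√(2·|SR|² + 2·|RT|² − |TS|²) ≈ 2.5977.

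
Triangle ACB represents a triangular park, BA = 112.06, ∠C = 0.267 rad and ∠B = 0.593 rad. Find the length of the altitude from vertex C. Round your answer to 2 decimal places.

The third angle is ∠A = π − ∠C − ∠B = 2.282 rad.
Law of sines: CB = BA·sin A/sin C ≈ 321.88.
Law of sines: AC = BA·sin B/sin C ≈ 237.36.
Area = ½·BA·CB·sin B ≈ 10079.
The altitude from C has length 2·area/BA ≈ 179.88.

h_C ≈ 179.88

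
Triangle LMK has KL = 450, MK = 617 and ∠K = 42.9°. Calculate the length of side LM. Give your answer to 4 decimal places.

420.0094

By the law of cosines, LM² = MK² + KL² − 2·MK·KL·cos K = 1.7641e+05, so LM ≈ 420.01.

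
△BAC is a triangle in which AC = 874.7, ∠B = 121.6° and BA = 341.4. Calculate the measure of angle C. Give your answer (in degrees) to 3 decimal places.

Law of sines: sin C = BA·sin B/AC ≈ 0.33243.
Since AC ≥ BA, only the acute value applies: ∠C ≈ 19.42°.
Then ∠A = 180° − ∠B − ∠C ≈ 38.98°.

∠C ≈ 19.417°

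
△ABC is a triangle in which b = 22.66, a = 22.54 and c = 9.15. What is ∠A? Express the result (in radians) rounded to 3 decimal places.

1.354

By the law of cosines, cos A = (b² + c² − a²) / (2·b·c) ≈ 0.21498, so ∠A ≈ 1.354 rad.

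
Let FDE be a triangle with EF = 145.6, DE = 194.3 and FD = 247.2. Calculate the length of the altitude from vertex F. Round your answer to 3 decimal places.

Semiperimeter s = (194.3 + 145.6 + 247.2)/2 = 293.55.
Heron's formula: area = √(293.55·99.25·147.95·46.35) ≈ 14135.
The altitude from F has length 2·area/DE ≈ 145.49.

h_F ≈ 145.494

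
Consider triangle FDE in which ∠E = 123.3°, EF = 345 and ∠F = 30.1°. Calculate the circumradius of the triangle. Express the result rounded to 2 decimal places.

The third angle is ∠D = 180° − ∠E − ∠F = 26.60°.
Law of sines: DE = EF·sin F/sin D ≈ 386.42.
Law of sines: FD = EF·sin E/sin D ≈ 643.99.
Circumradius = EF/(2 sin D) ≈ 385.25.

385.25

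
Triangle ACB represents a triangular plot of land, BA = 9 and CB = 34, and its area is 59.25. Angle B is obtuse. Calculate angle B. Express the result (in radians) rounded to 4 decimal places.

2.7439

From area = ½·CB·BA·sin B, we get sin B = 2·area/(CB·BA) ≈ 0.38725.
Taking the obtuse solution, ∠B ≈ 2.744 rad.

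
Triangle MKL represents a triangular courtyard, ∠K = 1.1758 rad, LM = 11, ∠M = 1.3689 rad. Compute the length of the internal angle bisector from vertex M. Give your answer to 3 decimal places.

6.451

The third angle is ∠L = π − ∠M − ∠K = 0.5969 rad.
Law of sines: KL = LM·sin M/sin K ≈ 11.676.
Law of sines: MK = LM·sin L/sin K ≈ 6.6986.
The bisector from M has length 2·LM·MK·cos(∠M/2)/(LM+MK) ≈ 6.4512.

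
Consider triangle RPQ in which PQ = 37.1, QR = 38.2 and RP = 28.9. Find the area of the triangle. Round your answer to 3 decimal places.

Semiperimeter s = (37.1 + 38.2 + 28.9)/2 = 52.1.
Heron's formula: area = √(52.1·15·13.9·23.2) ≈ 502.01.

area ≈ 502.014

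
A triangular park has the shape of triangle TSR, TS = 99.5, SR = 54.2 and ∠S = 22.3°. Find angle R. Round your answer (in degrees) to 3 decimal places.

By the law of cosines, RT² = TS² + SR² − 2·TS·SR·cos S = 2858.8, so RT ≈ 53.467.
Law of cosines again: cos R = (SR² + RT² − TS²)/(2·SR·RT) ≈ -0.70806, so ∠R ≈ 135.08°.

135.078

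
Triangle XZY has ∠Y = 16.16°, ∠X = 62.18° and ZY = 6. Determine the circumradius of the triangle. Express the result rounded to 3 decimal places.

The third angle is ∠Z = 180° − ∠Y − ∠X = 101.66°.
Law of sines: YX = ZY·sin Z/sin X ≈ 6.6441.
Law of sines: XZ = ZY·sin Y/sin X ≈ 1.8882.
Circumradius = ZY/(2 sin X) ≈ 3.3921.

3.392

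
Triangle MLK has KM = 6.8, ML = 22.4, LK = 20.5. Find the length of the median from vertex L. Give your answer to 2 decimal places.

Median from L: ½√(2·ML² + 2·LK² − KM²) ≈ 21.2.

21.20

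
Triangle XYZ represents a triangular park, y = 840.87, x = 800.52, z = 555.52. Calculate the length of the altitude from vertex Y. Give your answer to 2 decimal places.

Semiperimeter s = (800.52 + 840.87 + 555.52)/2 = 1098.5.
Heron's formula: area = √(1098.5·297.93·257.58·542.93) ≈ 2.1394e+05.
The altitude from Y has length 2·area/y ≈ 508.85.

h_Y ≈ 508.85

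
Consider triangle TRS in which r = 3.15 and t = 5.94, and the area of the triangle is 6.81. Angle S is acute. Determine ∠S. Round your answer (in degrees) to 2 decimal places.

46.71

From area = ½·t·r·sin S, we get sin S = 2·area/(t·r) ≈ 0.72791.
Taking the acute solution, ∠S ≈ 46.71°.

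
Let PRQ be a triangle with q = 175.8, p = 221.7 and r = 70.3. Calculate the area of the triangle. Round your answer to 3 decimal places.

Semiperimeter s = (221.7 + 70.3 + 175.8)/2 = 233.9.
Heron's formula: area = √(233.9·12.2·163.6·58.1) ≈ 5208.

area ≈ 5208.045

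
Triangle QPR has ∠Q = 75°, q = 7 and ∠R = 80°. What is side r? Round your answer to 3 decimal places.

The third angle is ∠P = 180° − ∠R − ∠Q = 25.00°.
Law of sines: r = q·sin R/sin Q ≈ 7.1368.

7.137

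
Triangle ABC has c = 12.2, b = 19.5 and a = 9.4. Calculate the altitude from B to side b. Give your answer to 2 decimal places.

Semiperimeter s = (9.4 + 19.5 + 12.2)/2 = 20.55.
Heron's formula: area = √(20.55·11.15·1.05·8.35) ≈ 44.821.
The altitude from B has length 2·area/b ≈ 4.597.

h_B ≈ 4.60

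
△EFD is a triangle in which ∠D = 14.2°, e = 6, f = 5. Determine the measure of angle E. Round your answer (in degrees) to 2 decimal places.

By the law of cosines, d² = e² + f² − 2·e·f·cos D = 2.8333, so d ≈ 1.6832.
Law of cosines again: cos E = (f² + d² − e²)/(2·f·d) ≈ -0.48518, so ∠E ≈ 119.02°.

∠E ≈ 119.02°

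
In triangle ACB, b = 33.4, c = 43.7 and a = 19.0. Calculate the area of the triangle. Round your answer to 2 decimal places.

Semiperimeter s = (19 + 43.7 + 33.4)/2 = 48.05.
Heron's formula: area = √(48.05·29.05·4.35·14.65) ≈ 298.25.

area ≈ 298.25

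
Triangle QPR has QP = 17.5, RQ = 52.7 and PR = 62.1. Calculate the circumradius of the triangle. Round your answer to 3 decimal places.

By the law of cosines, cos Q = (RQ² + QP² − PR²) / (2·RQ·QP) ≈ -0.41901, so ∠Q ≈ 114.77°.
Circumradius = PR/(2 sin Q) ≈ 34.197.

34.197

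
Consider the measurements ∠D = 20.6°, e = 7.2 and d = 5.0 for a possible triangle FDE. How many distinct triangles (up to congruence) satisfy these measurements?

e·sin D = 7.2·sin(20.6°) ≈ 2.533.
Since e sin D < d < e (2.533 < 5.0 < 7.2), two triangles exist.

2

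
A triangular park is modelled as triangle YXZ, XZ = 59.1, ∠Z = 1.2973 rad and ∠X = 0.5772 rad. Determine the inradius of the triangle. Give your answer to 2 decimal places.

The third angle is ∠Y = π − ∠X − ∠Z = 1.2671 rad.
Law of sines: ZY = XZ·sin X/sin Y ≈ 33.796.
Law of sines: YX = XZ·sin Z/sin Y ≈ 59.632.
Area = ½·XZ·ZY·sin Z ≈ 961.56.
Semiperimeter s = (59.1+33.796+59.632)/2 = 76.264.
Inradius = area/s = 961.56/76.264 ≈ 12.608.

r ≈ 12.61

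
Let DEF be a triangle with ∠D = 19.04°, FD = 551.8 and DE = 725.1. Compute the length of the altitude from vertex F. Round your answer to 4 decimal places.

h_F ≈ 180.0127

By the law of cosines, EF² = FD² + DE² − 2·FD·DE·cos D = 73812, so EF ≈ 271.68.
Area = ½·FD·DE·sin D ≈ 65264.
The altitude from F has length 2·area/DE ≈ 180.01.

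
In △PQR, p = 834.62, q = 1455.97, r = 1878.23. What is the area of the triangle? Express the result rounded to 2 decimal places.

Semiperimeter s = (834.62 + 1456 + 1878.2)/2 = 2084.4.
Heron's formula: area = √(2084.4·1249.8·628.44·206.18) ≈ 5.8099e+05.

area ≈ 580985.47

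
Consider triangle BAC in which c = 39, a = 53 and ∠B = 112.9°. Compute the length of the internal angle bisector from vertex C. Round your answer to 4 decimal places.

By the law of cosines, b² = a² + c² − 2·a·c·cos B = 5938.6, so b ≈ 77.063.
Law of cosines again: cos C = (b² + a² − c²)/(2·b·a) ≈ 0.88468, so ∠C ≈ 27.79°.
The bisector from C has length 2·b·a·cos(∠C/2)/(b+a) ≈ 60.968.

t_C ≈ 60.9679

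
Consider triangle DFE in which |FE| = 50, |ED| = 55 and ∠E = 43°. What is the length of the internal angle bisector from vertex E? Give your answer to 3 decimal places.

By the law of cosines, |DF|² = |FE|² + |ED|² − 2·|FE|·|ED|·cos E = 1502.6, so |DF| ≈ 38.763.
The bisector from E has length 2·|FE|·|ED|·cos(∠E/2)/(|FE|+|ED|) ≈ 48.736.

t_E ≈ 48.736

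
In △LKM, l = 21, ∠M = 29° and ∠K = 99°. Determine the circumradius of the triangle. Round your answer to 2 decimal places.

The third angle is ∠L = 180° − ∠K − ∠M = 52.00°.
Law of sines: k = l·sin K/sin L ≈ 26.321.
Law of sines: m = l·sin M/sin L ≈ 12.92.
Circumradius = l/(2 sin L) ≈ 13.325.

13.32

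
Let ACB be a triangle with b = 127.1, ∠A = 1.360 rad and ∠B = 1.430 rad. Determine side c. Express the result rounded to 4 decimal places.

The third angle is ∠C = π − ∠B − ∠A = 0.352 rad.
Law of sines: c = b·sin C/sin B ≈ 44.21.

44.2099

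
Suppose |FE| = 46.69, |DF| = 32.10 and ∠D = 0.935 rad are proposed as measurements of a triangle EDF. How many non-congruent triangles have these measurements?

|DF|·sin D = 32.10·sin(0.935 rad) ≈ 25.83.
Since |FE| ≥ |DF|, exactly one triangle exists.

1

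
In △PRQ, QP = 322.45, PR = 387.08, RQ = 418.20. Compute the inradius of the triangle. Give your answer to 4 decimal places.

105.0013

Semiperimeter s = (418.2 + 322.45 + 387.08)/2 = 563.87.
Heron's formula: area = √(563.87·145.67·241.42·176.79) ≈ 59207.
Inradius = area/s = 59207/563.87 ≈ 105.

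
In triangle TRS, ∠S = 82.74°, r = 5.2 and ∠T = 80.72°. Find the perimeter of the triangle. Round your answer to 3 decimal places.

The third angle is ∠R = 180° − ∠S − ∠T = 16.54°.
Law of sines: t = r·sin T/sin R ≈ 18.027.
Law of sines: s = r·sin S/sin R ≈ 18.119.
Semiperimeter p = (18.027+5.2+18.119)/2 = 20.673.
Perimeter = 18.027 + 5.2 + 18.119 = 41.346.

perimeter ≈ 41.346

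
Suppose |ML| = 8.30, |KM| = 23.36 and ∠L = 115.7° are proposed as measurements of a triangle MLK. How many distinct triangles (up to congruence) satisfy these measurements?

1

|ML|·sin L = 8.30·sin(115.7°) ≈ 7.479.
Since ∠L is not acute, a triangle exists only if |KM| > |ML|; here |KM| > |ML|, so there is exactly one triangle.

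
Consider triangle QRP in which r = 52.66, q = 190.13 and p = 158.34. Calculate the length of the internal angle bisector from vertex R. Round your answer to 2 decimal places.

171.52

By the law of cosines, cos R = (p² + q² − r²) / (2·p·q) ≈ 0.97073, so ∠R ≈ 13.90°.
The bisector from R has length 2·p·q·cos(∠R/2)/(p+q) ≈ 171.52.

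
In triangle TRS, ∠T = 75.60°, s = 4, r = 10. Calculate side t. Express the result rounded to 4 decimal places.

9.8033

By the law of cosines, t² = r² + s² − 2·r·s·cos T = 96.105, so t ≈ 9.8033.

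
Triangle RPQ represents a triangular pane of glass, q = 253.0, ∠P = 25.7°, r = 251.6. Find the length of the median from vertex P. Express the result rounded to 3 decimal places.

By the law of cosines, p² = q² + r² − 2·q·r·cos P = 12596, so p ≈ 112.23.
Median from P: ½√(2·q² + 2·r² − p²) ≈ 245.98.

m_P ≈ 245.981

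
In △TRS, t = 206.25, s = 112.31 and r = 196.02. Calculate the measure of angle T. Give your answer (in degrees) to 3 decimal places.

∠T ≈ 78.871°

By the law of cosines, cos T = (r² + s² − t²) / (2·r·s) ≈ 0.19301, so ∠T ≈ 78.87°.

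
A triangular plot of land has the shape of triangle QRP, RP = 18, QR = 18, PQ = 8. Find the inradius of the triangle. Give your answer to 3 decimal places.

Semiperimeter s = (18 + 8 + 18)/2 = 22.
Heron's formula: area = √(22·4·14·4) ≈ 70.2.
Inradius = area/s = 70.2/22 ≈ 3.1909.

3.191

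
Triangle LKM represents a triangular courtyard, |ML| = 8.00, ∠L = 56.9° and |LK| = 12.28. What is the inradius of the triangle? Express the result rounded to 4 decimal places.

r ≈ 2.6852

By the law of cosines, |KM|² = |ML|² + |LK|² − 2·|ML|·|LK|·cos L = 107.5, so |KM| ≈ 10.368.
Area = ½·|ML|·|LK|·sin L ≈ 41.149.
Semiperimeter s = (10.368+8+12.28)/2 = 15.324.
Inradius = area/s = 41.149/15.324 ≈ 2.6852.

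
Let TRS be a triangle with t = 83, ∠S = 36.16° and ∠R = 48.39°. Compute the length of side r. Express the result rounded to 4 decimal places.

The third angle is ∠T = 180° − ∠R − ∠S = 95.45°.
Law of sines: r = t·sin R/sin T ≈ 62.339.

62.3394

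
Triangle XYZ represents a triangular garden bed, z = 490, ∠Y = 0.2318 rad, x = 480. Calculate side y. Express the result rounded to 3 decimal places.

By the law of cosines, y² = z² + x² − 2·z·x·cos Y = 12681, so y ≈ 112.61.

112.610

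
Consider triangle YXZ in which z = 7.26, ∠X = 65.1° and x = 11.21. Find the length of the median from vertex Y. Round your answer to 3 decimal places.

Law of sines: sin Z = z·sin X/x ≈ 0.58743.
Since x ≥ z, only the acute value applies: ∠Z ≈ 35.98°.
Then ∠Y = 180° − ∠X − ∠Z ≈ 78.92°.
Law of sines gives y = x·sin Y/sin X ≈ 12.129.
Median from Y: ½√(2·x² + 2·z² − y²) ≈ 7.2395.

7.239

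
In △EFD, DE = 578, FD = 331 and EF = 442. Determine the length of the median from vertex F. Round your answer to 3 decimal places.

m_F ≈ 262.567

Median from F: ½√(2·EF² + 2·FD² − DE²) ≈ 262.57.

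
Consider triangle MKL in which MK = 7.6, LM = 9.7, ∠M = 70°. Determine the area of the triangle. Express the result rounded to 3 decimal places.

Area = ½·LM·MK·sin M ≈ 34.637.

34.637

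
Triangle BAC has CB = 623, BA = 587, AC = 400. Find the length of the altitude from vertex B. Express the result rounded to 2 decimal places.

h_B ≈ 568.67

Semiperimeter s = (400 + 623 + 587)/2 = 805.
Heron's formula: area = √(805·405·182·218) ≈ 1.1373e+05.
The altitude from B has length 2·area/AC ≈ 568.67.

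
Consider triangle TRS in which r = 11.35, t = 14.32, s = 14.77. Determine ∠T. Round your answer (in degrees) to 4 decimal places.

64.9589

By the law of cosines, cos T = (r² + s² − t²) / (2·r·s) ≈ 0.42327, so ∠T ≈ 64.96°.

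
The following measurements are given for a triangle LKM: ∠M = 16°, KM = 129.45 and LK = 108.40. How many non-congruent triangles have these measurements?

2

KM·sin M = 129.45·sin(16°) ≈ 35.68.
Since KM sin M < LK < KM (35.68 < 108.40 < 129.45), two triangles exist.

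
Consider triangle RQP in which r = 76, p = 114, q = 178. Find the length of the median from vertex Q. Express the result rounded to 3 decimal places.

Median from Q: ½√(2·p² + 2·r² − q²) ≈ 38.275.

38.275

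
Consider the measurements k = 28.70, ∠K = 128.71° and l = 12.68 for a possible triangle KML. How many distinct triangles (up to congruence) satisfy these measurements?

1

l·sin K = 12.68·sin(128.71°) ≈ 9.894.
Since ∠K is not acute, a triangle exists only if k > l; here k > l, so there is exactly one triangle.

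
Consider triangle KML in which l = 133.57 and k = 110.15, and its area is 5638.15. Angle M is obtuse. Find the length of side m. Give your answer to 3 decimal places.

From area = ½·l·k·sin M, we get sin M = 2·area/(l·k) ≈ 0.76643.
Taking the obtuse solution, ∠M ≈ 129.97°.
Law of cosines then gives m ≈ 221.08.

221.076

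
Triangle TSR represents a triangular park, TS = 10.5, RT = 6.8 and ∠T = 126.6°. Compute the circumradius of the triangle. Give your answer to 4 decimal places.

By the law of cosines, SR² = RT² + TS² − 2·RT·TS·cos T = 241.63, so SR ≈ 15.544.
Area = ½·RT·TS·sin T ≈ 28.661.
Circumradius = SR/(2 sin T) ≈ 9.6812.

9.6812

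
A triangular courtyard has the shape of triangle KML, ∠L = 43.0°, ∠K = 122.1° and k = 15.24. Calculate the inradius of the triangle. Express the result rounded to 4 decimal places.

The third angle is ∠M = 180° − ∠L − ∠K = 14.90°.
Law of sines: m = k·sin M/sin K ≈ 4.6259.
Law of sines: l = k·sin L/sin K ≈ 12.269.
Area = ½·k·m·sin L ≈ 24.04.
Semiperimeter s = (15.24+4.6259+12.269)/2 = 16.068.
Inradius = area/s = 24.04/16.068 ≈ 1.4962.

1.4962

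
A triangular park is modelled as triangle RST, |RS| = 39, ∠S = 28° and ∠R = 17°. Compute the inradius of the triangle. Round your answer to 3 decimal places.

r ≈ 3.644

The third angle is ∠T = 180° − ∠R − ∠S = 135.00°.
Law of sines: |ST| = |RS|·sin R/sin T ≈ 16.126.
Law of sines: |TR| = |RS|·sin S/sin T ≈ 25.893.
Area = ½·|RS|·|ST|·sin S ≈ 147.62.
Semiperimeter s = (16.126+25.893+39)/2 = 40.509.
Inradius = area/s = 147.62/40.509 ≈ 3.6442.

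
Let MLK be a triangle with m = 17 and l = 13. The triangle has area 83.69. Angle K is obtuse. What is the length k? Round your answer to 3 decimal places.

From area = ½·m·l·sin K, we get sin K = 2·area/(m·l) ≈ 0.75738.
Taking the obtuse solution, ∠K ≈ 130.77°.
Law of cosines then gives k ≈ 27.324.

27.324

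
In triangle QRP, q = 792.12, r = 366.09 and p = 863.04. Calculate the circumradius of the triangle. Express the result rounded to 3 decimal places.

431.698

By the law of cosines, cos Q = (r² + p² − q²) / (2·r·p) ≈ 0.39786, so ∠Q ≈ 66.56°.
Circumradius = q/(2 sin Q) ≈ 431.7.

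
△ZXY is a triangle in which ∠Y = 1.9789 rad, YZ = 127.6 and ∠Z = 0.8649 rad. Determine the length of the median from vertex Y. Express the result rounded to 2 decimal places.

The third angle is ∠X = π − ∠Y − ∠Z = 0.2978 rad.
Law of sines: XY = YZ·sin Z/sin X ≈ 330.96.
Law of sines: ZX = YZ·sin Y/sin X ≈ 399.17.
Median from Y: ½√(2·XY² + 2·YZ² − ZX²) ≈ 151.9.

m_Y ≈ 151.90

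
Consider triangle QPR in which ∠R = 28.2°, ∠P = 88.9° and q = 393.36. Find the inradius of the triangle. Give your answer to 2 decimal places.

78.66

The third angle is ∠Q = 180° − ∠P − ∠R = 62.90°.
Law of sines: p = q·sin P/sin Q ≈ 441.79.
Law of sines: r = q·sin R/sin Q ≈ 208.81.
Area = ½·q·p·sin R ≈ 41061.
Semiperimeter s = (393.36+441.79+208.81)/2 = 521.98.
Inradius = area/s = 41061/521.98 ≈ 78.663.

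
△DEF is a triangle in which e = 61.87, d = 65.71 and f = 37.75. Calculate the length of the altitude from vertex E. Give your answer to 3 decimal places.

Semiperimeter s = (65.71 + 61.87 + 37.75)/2 = 82.665.
Heron's formula: area = √(82.665·16.955·20.795·44.915) ≈ 1144.2.
The altitude from E has length 2·area/e ≈ 36.986.

h_E ≈ 36.986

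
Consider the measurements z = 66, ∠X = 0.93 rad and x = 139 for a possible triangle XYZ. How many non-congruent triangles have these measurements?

z·sin X = 66·sin(0.93 rad) ≈ 52.91.
Since x ≥ z, exactly one triangle exists.

1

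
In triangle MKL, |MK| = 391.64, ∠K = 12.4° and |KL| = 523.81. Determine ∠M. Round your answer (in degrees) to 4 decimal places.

By the law of cosines, |LM|² = |MK|² + |KL|² − 2·|MK|·|KL|·cos K = 27040, so |LM| ≈ 164.44.
Law of cosines again: cos M = (|LM|² + |MK|² − |KL|²)/(2·|LM|·|MK|) ≈ -0.72946, so ∠M ≈ 136.84°.

136.8408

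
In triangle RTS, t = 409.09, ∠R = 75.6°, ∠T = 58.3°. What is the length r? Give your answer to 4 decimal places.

The third angle is ∠S = 180° − ∠R − ∠T = 46.10°.
Law of sines: r = t·sin R/sin T ≈ 465.72.

465.7176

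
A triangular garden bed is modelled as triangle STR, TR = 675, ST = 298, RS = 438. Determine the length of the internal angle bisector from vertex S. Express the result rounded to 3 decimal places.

By the law of cosines, cos S = (RS² + ST² − TR²) / (2·RS·ST) ≈ -0.67029, so ∠S ≈ 2.305 rad.
The bisector from S has length 2·RS·ST·cos(∠S/2)/(RS+ST) ≈ 144.01.

t_S ≈ 144.011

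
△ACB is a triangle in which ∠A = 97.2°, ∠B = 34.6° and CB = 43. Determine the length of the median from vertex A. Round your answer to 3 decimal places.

m_A ≈ 19.042

The third angle is ∠C = 180° − ∠B − ∠A = 48.20°.
Law of sines: BA = CB·sin C/sin A ≈ 32.31.
Law of sines: AC = CB·sin B/sin A ≈ 24.611.
Median from A: ½√(2·BA² + 2·AC² − CB²) ≈ 19.042.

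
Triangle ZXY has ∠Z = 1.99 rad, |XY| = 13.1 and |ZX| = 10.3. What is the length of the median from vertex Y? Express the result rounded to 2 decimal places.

8.45

Law of sines: sin Y = |ZX|·sin Z/|XY| ≈ 0.71818.
Since |XY| ≥ |ZX|, only the acute value applies: ∠Y ≈ 0.801 rad.
Then ∠X = π − ∠Z − ∠Y ≈ 0.350 rad.
Law of sines gives |YZ| = |XY|·sin X/sin Z ≈ 4.9233.
Median from Y: ½√(2·|XY|² + 2·|YZ|² − |ZX|²) ≈ 8.45.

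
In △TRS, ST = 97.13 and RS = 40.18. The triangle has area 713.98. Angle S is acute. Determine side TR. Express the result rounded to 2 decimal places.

From area = ½·RS·ST·sin S, we get sin S = 2·area/(RS·ST) ≈ 0.36589.
Taking the acute solution, ∠S ≈ 0.3746 rad.
Law of cosines then gives TR ≈ 61.519.

61.52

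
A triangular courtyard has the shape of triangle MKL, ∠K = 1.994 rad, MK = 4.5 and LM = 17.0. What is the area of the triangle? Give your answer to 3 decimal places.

30.053

Law of sines: sin L = MK·sin K/LM ≈ 0.24135.
Since LM ≥ MK, only the acute value applies: ∠L ≈ 0.244 rad.
Then ∠M = π − ∠K − ∠L ≈ 0.904 rad.
Law of sines gives KL = LM·sin M/sin K ≈ 14.649.
Area = ½·LM·MK·sin M ≈ 30.053.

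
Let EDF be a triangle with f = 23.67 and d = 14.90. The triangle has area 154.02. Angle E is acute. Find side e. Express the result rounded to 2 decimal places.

20.95

From area = ½·d·f·sin E, we get sin E = 2·area/(d·f) ≈ 0.87342.
Taking the acute solution, ∠E ≈ 60.86°.
Law of cosines then gives e ≈ 20.947.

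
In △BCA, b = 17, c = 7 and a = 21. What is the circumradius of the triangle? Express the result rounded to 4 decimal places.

By the law of cosines, cos B = (c² + a² − b²) / (2·c·a) ≈ 0.68367, so ∠B ≈ 0.8180 rad.
Circumradius = b/(2 sin B) ≈ 11.647.

R ≈ 11.6472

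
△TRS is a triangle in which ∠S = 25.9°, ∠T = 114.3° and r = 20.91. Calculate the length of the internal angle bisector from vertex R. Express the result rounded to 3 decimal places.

The third angle is ∠R = 180° − ∠S − ∠T = 39.80°.
Law of sines: t = r·sin T/sin R ≈ 29.772.
Law of sines: s = r·sin S/sin R ≈ 14.269.
The bisector from R has length 2·s·t·cos(∠R/2)/(s+t) ≈ 18.14.

18.140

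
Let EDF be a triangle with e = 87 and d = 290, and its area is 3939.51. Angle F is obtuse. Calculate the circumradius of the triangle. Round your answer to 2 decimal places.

R ≈ 598.23

From area = ½·e·d·sin F, we get sin F = 2·area/(e·d) ≈ 0.31229.
Taking the obtuse solution, ∠F ≈ 161.80°.
Law of cosines then gives f ≈ 373.64.
Circumradius = f/(2 sin F) ≈ 598.23.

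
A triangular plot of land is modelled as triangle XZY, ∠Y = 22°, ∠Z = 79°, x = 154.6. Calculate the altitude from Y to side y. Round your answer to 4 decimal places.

The third angle is ∠X = 180° − ∠Z − ∠Y = 79.00°.
Law of sines: z = x·sin Z/sin X ≈ 154.6.
Law of sines: y = x·sin Y/sin X ≈ 58.998.
Area = ½·x·z·sin Y ≈ 4476.8.
The altitude from Y has length 2·area/y ≈ 151.76.

h_Y ≈ 151.7596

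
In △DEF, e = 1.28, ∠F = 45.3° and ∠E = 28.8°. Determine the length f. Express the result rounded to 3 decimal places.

The third angle is ∠D = 180° − ∠E − ∠F = 105.90°.
Law of sines: f = e·sin F/sin E ≈ 1.8886.

1.889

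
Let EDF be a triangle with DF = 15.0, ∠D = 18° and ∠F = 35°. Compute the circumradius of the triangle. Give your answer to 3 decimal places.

The third angle is ∠E = 180° − ∠D − ∠F = 127.00°.
Law of sines: FE = DF·sin D/sin E ≈ 5.804.
Law of sines: ED = DF·sin F/sin E ≈ 10.773.
Circumradius = DF/(2 sin E) ≈ 9.391.

R ≈ 9.391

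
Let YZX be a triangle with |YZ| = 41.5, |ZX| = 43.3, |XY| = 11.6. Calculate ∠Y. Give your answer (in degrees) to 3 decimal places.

∠Y ≈ 91.076°

By the law of cosines, cos Y = (|XY|² + |YZ|² − |ZX|²) / (2·|XY|·|YZ|) ≈ -0.01878, so ∠Y ≈ 91.08°.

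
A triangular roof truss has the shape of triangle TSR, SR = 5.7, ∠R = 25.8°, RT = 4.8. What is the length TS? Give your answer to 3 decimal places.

By the law of cosines, TS² = SR² + RT² − 2·SR·RT·cos R = 6.2646, so TS ≈ 2.5029.

2.503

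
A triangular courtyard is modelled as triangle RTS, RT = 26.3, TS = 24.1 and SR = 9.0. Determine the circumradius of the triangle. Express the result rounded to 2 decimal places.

13.18

By the law of cosines, cos R = (SR² + RT² − TS²) / (2·SR·RT) ≈ 0.40532, so ∠R ≈ 66.09°.
Circumradius = TS/(2 sin R) ≈ 13.181.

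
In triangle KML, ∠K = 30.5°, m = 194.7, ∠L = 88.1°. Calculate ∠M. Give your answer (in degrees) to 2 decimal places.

The third angle is ∠M = 180° − ∠L − ∠K = 61.40°.

∠M ≈ 61.40°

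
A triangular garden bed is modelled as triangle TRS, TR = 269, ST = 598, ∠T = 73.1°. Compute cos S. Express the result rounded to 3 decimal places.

By the law of cosines, RS² = ST² + TR² − 2·ST·TR·cos T = 3.3644e+05, so RS ≈ 580.03.
Law of cosines again: cos S = (RS² + ST² − TR²)/(2·RS·ST) ≈ 0.89616, so ∠S ≈ 26.34°.

0.896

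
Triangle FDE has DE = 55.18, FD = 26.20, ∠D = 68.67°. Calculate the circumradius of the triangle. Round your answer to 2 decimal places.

By the law of cosines, EF² = FD² + DE² − 2·FD·DE·cos D = 2679.5, so EF ≈ 51.764.
Area = ½·FD·DE·sin D ≈ 673.34.
Circumradius = EF/(2 sin D) ≈ 27.785.

R ≈ 27.79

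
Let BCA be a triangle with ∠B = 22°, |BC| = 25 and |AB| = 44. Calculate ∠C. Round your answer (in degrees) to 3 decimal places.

133.781

By the law of cosines, |CA|² = |AB|² + |BC|² − 2·|AB|·|BC|·cos B = 521.2, so |CA| ≈ 22.83.
Law of cosines again: cos C = (|BC|² + |CA|² − |AB|²)/(2·|BC|·|CA|) ≈ -0.69191, so ∠C ≈ 133.78°.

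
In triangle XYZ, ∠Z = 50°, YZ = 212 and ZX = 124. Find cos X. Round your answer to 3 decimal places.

By the law of cosines, XY² = YZ² + ZX² − 2·YZ·ZX·cos Z = 26525, so XY ≈ 162.86.
Law of cosines again: cos X = (ZX² + XY² − YZ²)/(2·ZX·XY) ≈ -0.07534, so ∠X ≈ 94.32°.

-0.075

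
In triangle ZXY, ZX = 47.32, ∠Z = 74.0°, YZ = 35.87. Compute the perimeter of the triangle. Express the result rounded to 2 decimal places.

By the law of cosines, XY² = YZ² + ZX² − 2·YZ·ZX·cos Z = 2590.1, so XY ≈ 50.893.
Semiperimeter s = (50.893+35.87+47.32)/2 = 67.042.
Perimeter = 50.893 + 35.87 + 47.32 = 134.08.

perimeter ≈ 134.08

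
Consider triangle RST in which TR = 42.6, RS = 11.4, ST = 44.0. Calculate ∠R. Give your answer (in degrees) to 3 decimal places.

By the law of cosines, cos R = (TR² + RS² − ST²) / (2·TR·RS) ≈ 0.00898, so ∠R ≈ 89.49°.

89.486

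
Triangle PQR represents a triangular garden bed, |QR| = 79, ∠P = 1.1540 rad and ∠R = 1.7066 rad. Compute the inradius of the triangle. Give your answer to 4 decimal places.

r ≈ 9.9454

The third angle is ∠Q = π − ∠R − ∠P = 0.2810 rad.
Law of sines: |RP| = |QR|·sin Q/sin P ≈ 23.959.
Law of sines: |PQ| = |QR|·sin R/sin P ≈ 85.601.
Area = ½·|QR|·|RP|·sin R ≈ 937.65.
Semiperimeter s = (79+23.959+85.601)/2 = 94.28.
Inradius = area/s = 937.65/94.28 ≈ 9.9454.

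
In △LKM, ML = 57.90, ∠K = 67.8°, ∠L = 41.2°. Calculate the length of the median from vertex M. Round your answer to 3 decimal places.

The third angle is ∠M = 180° − ∠L − ∠K = 71.00°.
Law of sines: KM = ML·sin L/sin K ≈ 41.192.
Law of sines: LK = ML·sin M/sin K ≈ 59.129.
Median from M: ½√(2·KM² + 2·ML² − LK²) ≈ 40.627.

m_M ≈ 40.627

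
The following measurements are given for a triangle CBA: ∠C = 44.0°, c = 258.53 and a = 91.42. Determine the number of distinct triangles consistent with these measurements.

1

a·sin C = 91.42·sin(44.0°) ≈ 63.51.
Since c ≥ a, exactly one triangle exists.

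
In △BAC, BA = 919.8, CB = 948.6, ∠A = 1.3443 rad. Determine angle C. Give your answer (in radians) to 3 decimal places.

Law of sines: sin C = BA·sin A/CB ≈ 0.94487.
Since CB ≥ BA, only the acute value applies: ∠C ≈ 1.2372 rad.
Then ∠B = π − ∠A − ∠C ≈ 0.5601 rad.

∠C ≈ 1.237 rad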